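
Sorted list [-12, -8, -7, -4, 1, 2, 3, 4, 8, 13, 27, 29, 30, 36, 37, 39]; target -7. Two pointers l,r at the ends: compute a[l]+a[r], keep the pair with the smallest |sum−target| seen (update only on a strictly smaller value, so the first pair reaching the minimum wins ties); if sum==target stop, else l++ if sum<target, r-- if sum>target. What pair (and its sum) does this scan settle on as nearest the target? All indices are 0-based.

pair (-8, 1) with sum -7 (|Δ|=0)

[0,15] -12+39=27 d=34 * → r--
[0,14] -12+37=25 d=32 * → r--
[0,13] -12+36=24 d=31 * → r--
[0,12] -12+30=18 d=25 * → r--
[0,11] -12+29=17 d=24 * → r--
[0,10] -12+27=15 d=22 * → r--
[0,9] -12+13=1 d=8 * → r--
[0,8] -12+8=-4 d=3 * → r--
[0,7] -12+4=-8 d=1 * → l++
[1,7] -8+4=-4 d=3 → r--
[1,6] -8+3=-5 d=2 → r--
[1,5] -8+2=-6 d=1 → r--
[1,4] -8+1=-7 d=0 * → stop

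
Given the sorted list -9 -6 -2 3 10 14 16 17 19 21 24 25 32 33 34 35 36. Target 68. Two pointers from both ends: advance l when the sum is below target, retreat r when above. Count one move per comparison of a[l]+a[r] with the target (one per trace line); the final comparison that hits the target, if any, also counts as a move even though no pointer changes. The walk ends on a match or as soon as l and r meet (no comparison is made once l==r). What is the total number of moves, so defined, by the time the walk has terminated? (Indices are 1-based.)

l=1 r=17: -9+36=27 <68, l++
l=2 r=17: -6+36=30 <68, l++
l=3 r=17: -2+36=34 <68, l++
l=4 r=17: 3+36=39 <68, l++
l=5 r=17: 10+36=46 <68, l++
l=6 r=17: 14+36=50 <68, l++
l=7 r=17: 16+36=52 <68, l++
l=8 r=17: 17+36=53 <68, l++
l=9 r=17: 19+36=55 <68, l++
l=10 r=17: 21+36=57 <68, l++
l=11 r=17: 24+36=60 <68, l++
l=12 r=17: 25+36=61 <68, l++
l=13 r=17: 32+36=68, found

13 moves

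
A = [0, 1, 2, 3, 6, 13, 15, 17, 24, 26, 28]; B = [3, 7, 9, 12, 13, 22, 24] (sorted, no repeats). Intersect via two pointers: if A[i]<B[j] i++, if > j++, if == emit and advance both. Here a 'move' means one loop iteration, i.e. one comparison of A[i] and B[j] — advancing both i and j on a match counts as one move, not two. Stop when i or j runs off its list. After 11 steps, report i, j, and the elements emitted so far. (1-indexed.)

i=9, j=6, emitted=[3, 13]

[i=1,j=1] 0<3 → i++
[i=2,j=1] 1<3 → i++
[i=3,j=1] 2<3 → i++
[i=4,j=1] 3==3 emit → i++,j++
[i=5,j=2] 6<7 → i++
[i=6,j=2] 13>7 → j++
[i=6,j=3] 13>9 → j++
[i=6,j=4] 13>12 → j++
[i=6,j=5] 13==13 emit → i++,j++
[i=7,j=6] 15<22 → i++
[i=8,j=6] 17<22 → i++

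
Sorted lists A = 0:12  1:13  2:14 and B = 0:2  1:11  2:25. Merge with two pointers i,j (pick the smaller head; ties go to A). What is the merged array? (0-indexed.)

i=0 j=0: A[i]=12>B[j]=2 take 2, j++
i=0 j=1: A[i]=12>B[j]=11 take 11, j++
i=0 j=2: A[i]=12<=B[j]=25 take 12, i++
i=1 j=2: A[i]=13<=B[j]=25 take 13, i++
i=2 j=2: A[i]=14<=B[j]=25 take 14, i++
i=3 j=2: A done, take B[j]=25, j++

[2, 11, 12, 13, 14, 25]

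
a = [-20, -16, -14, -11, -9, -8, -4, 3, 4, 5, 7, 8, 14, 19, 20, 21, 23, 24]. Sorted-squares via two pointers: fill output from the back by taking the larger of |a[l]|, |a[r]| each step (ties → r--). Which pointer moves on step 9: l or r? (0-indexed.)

[0,17] |-20|<=|24| out[17]=576 → r--
[0,16] |-20|<=|23| out[16]=529 → r--
[0,15] |-20|<=|21| out[15]=441 → r--
[0,14] |-20|<=|20| out[14]=400 → r--
[0,13] |-20|>|19| out[13]=400 → l++
[1,13] |-16|<=|19| out[12]=361 → r--
[1,12] |-16|>|14| out[11]=256 → l++
[2,12] |-14|<=|14| out[10]=196 → r--
[2,11] |-14|>|8| out[9]=196 → l++

l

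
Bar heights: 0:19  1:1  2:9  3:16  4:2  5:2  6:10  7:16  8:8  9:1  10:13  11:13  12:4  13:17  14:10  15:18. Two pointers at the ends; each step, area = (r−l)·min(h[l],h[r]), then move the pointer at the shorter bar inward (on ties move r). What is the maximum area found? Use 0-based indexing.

[0,15] min(19,18)*15=270 best=270 * → r--
[0,14] min(19,10)*14=140 best=270 → r--
[0,13] min(19,17)*13=221 best=270 → r--
[0,12] min(19,4)*12=48 best=270 → r--
[0,11] min(19,13)*11=143 best=270 → r--
[0,10] min(19,13)*10=130 best=270 → r--
[0,9] min(19,1)*9=9 best=270 → r--
[0,8] min(19,8)*8=64 best=270 → r--
[0,7] min(19,16)*7=112 best=270 → r--
[0,6] min(19,10)*6=60 best=270 → r--
[0,5] min(19,2)*5=10 best=270 → r--
[0,4] min(19,2)*4=8 best=270 → r--
[0,3] min(19,16)*3=48 best=270 → r--
[0,2] min(19,9)*2=18 best=270 → r--
[0,1] min(19,1)*1=1 best=270 → r--

max area = 270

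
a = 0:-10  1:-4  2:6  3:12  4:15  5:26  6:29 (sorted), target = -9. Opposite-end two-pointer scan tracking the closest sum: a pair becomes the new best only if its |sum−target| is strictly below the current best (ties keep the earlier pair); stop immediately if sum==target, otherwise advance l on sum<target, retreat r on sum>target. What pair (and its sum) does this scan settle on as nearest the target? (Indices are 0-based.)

[0,6] -10+29=19 d=28 * → r--
[0,5] -10+26=16 d=25 * → r--
[0,4] -10+15=5 d=14 * → r--
[0,3] -10+12=2 d=11 * → r--
[0,2] -10+6=-4 d=5 * → r--
[0,1] -10+-4=-14 d=5 → l++

pair (-10, 6) with sum -4 (|Δ|=5)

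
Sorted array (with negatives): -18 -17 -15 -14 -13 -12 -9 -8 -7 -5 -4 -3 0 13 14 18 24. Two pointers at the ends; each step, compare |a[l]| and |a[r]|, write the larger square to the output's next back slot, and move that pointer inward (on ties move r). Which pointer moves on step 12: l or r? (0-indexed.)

l=0 r=16: |-18|<=|24| out[16]=576, r--
l=0 r=15: |-18|<=|18| out[15]=324, r--
l=0 r=14: |-18|>|14| out[14]=324, l++
l=1 r=14: |-17|>|14| out[13]=289, l++
l=2 r=14: |-15|>|14| out[12]=225, l++
l=3 r=14: |-14|<=|14| out[11]=196, r--
l=3 r=13: |-14|>|13| out[10]=196, l++
l=4 r=13: |-13|<=|13| out[9]=169, r--
l=4 r=12: |-13|>|0| out[8]=169, l++
l=5 r=12: |-12|>|0| out[7]=144, l++
l=6 r=12: |-9|>|0| out[6]=81, l++
l=7 r=12: |-8|>|0| out[5]=64, l++

l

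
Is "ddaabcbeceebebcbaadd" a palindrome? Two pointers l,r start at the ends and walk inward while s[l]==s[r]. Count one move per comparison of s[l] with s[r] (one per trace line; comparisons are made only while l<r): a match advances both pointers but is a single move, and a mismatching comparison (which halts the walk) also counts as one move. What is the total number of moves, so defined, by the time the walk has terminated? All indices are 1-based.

[1,20] 'd'=='d' → l++,r--
[2,19] 'd'=='d' → l++,r--
[3,18] 'a'=='a' → l++,r--
[4,17] 'a'=='a' → l++,r--
[5,16] 'b'=='b' → l++,r--
[6,15] 'c'=='c' → l++,r--
[7,14] 'b'=='b' → l++,r--
[8,13] 'e'=='e' → l++,r--
[9,12] 'c'!='b' → stop

9 moves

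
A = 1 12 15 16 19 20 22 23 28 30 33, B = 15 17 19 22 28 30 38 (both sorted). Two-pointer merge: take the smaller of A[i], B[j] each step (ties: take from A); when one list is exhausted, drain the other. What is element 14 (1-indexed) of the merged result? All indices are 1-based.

i=1 j=1: A[i]=1<=B[j]=15 take 1, i++
i=2 j=1: A[i]=12<=B[j]=15 take 12, i++
i=3 j=1: A[i]=15<=B[j]=15 take 15, i++
i=4 j=1: A[i]=16>B[j]=15 take 15, j++
i=4 j=2: A[i]=16<=B[j]=17 take 16, i++
i=5 j=2: A[i]=19>B[j]=17 take 17, j++
i=5 j=3: A[i]=19<=B[j]=19 take 19, i++
i=6 j=3: A[i]=20>B[j]=19 take 19, j++
i=6 j=4: A[i]=20<=B[j]=22 take 20, i++
i=7 j=4: A[i]=22<=B[j]=22 take 22, i++
i=8 j=4: A[i]=23>B[j]=22 take 22, j++
i=8 j=5: A[i]=23<=B[j]=28 take 23, i++
i=9 j=5: A[i]=28<=B[j]=28 take 28, i++
i=10 j=5: A[i]=30>B[j]=28 take 28, j++
i=10 j=6: A[i]=30<=B[j]=30 take 30, i++
i=11 j=6: A[i]=33>B[j]=30 take 30, j++
i=11 j=7: A[i]=33<=B[j]=38 take 33, i++
i=12 j=7: A done, take B[j]=38, j++

merged[14] = 28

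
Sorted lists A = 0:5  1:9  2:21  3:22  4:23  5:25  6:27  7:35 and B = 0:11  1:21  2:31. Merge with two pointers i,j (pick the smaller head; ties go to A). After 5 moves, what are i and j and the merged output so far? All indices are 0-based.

i=0 j=0: A[i]=5<=B[j]=11 take 5, i++
i=1 j=0: A[i]=9<=B[j]=11 take 9, i++
i=2 j=0: A[i]=21>B[j]=11 take 11, j++
i=2 j=1: A[i]=21<=B[j]=21 take 21, i++
i=3 j=1: A[i]=22>B[j]=21 take 21, j++

i=3, j=2, merged so far=[5, 9, 11, 21, 21]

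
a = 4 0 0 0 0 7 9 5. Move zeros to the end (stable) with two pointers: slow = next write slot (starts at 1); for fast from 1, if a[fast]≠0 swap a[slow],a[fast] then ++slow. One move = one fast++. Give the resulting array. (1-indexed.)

(s=1,f=1) a[fast]=4≠0 swap→a[1]=4 → slow++,fast++
(s=2,f=2) a[fast]=0 → fast++
(s=2,f=3) a[fast]=0 → fast++
(s=2,f=4) a[fast]=0 → fast++
(s=2,f=5) a[fast]=0 → fast++
(s=2,f=6) a[fast]=7≠0 swap→a[2]=7 → slow++,fast++
(s=3,f=7) a[fast]=9≠0 swap→a[3]=9 → slow++,fast++
(s=4,f=8) a[fast]=5≠0 swap→a[4]=5 → slow++,fast++

[4, 7, 9, 5, 0, 0, 0, 0]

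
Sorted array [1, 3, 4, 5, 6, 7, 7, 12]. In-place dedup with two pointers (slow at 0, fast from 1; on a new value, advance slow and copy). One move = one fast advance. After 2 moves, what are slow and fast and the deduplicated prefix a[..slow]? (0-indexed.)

slow=2, fast=3, prefix=[1, 3, 4]

slow=0 fast=1: a[fast]=3≠a[slow]=1 write a[1]=3, slow++,fast++
slow=1 fast=2: a[fast]=4≠a[slow]=3 write a[2]=4, slow++,fast++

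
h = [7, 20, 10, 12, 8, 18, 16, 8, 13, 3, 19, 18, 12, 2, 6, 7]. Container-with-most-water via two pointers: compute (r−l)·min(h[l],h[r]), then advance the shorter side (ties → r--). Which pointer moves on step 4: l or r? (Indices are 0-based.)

l

[0,15] min(7,7)*15=105 best=105 * → r--
[0,14] min(7,6)*14=84 best=105 → r--
[0,13] min(7,2)*13=26 best=105 → r--
[0,12] min(7,12)*12=84 best=105 → l++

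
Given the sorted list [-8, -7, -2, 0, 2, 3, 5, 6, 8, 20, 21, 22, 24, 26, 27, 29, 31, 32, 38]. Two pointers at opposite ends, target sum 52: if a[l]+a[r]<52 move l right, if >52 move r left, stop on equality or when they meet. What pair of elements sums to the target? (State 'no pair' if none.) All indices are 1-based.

(20, 32)

l=1 r=19: -8+38=30 <52, l++
l=2 r=19: -7+38=31 <52, l++
l=3 r=19: -2+38=36 <52, l++
l=4 r=19: 0+38=38 <52, l++
l=5 r=19: 2+38=40 <52, l++
l=6 r=19: 3+38=41 <52, l++
l=7 r=19: 5+38=43 <52, l++
l=8 r=19: 6+38=44 <52, l++
l=9 r=19: 8+38=46 <52, l++
l=10 r=19: 20+38=58 >52, r--
l=10 r=18: 20+32=52, found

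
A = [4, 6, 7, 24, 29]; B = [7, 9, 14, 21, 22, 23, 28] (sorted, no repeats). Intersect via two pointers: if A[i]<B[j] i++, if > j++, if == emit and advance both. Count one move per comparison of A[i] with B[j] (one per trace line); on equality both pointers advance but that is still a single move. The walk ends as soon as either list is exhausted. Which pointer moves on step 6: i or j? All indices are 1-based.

j

i=1 j=1: 4<7, i++
i=2 j=1: 6<7, i++
i=3 j=1: 7==7 emit, i++,j++
i=4 j=2: 24>9, j++
i=4 j=3: 24>14, j++
i=4 j=4: 24>21, j++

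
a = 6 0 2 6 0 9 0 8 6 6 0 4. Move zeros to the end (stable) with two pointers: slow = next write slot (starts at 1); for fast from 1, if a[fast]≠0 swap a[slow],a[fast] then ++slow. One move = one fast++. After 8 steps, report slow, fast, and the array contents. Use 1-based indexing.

(s=1,f=1) a[fast]=6≠0 swap→a[1]=6 → slow++,fast++
(s=2,f=2) a[fast]=0 → fast++
(s=2,f=3) a[fast]=2≠0 swap→a[2]=2 → slow++,fast++
(s=3,f=4) a[fast]=6≠0 swap→a[3]=6 → slow++,fast++
(s=4,f=5) a[fast]=0 → fast++
(s=4,f=6) a[fast]=9≠0 swap→a[4]=9 → slow++,fast++
(s=5,f=7) a[fast]=0 → fast++
(s=5,f=8) a[fast]=8≠0 swap→a[5]=8 → slow++,fast++

slow=6, fast=9, a=[6, 2, 6, 9, 8, 0, 0, 0, 6, 6, 0, 4]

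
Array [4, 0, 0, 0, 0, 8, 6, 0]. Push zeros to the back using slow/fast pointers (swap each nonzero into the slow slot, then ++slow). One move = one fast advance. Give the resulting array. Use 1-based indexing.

(s=1,f=1) a[fast]=4≠0 swap→a[1]=4 → slow++,fast++
(s=2,f=2) a[fast]=0 → fast++
(s=2,f=3) a[fast]=0 → fast++
(s=2,f=4) a[fast]=0 → fast++
(s=2,f=5) a[fast]=0 → fast++
(s=2,f=6) a[fast]=8≠0 swap→a[2]=8 → slow++,fast++
(s=3,f=7) a[fast]=6≠0 swap→a[3]=6 → slow++,fast++
(s=4,f=8) a[fast]=0 → fast++

[4, 8, 6, 0, 0, 0, 0, 0]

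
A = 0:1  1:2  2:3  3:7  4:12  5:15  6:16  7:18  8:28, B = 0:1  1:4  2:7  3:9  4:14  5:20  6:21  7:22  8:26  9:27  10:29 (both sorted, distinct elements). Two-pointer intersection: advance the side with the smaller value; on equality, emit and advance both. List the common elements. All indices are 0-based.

intersection = [1, 7]

[i=0,j=0] 1==1 emit → i++,j++
[i=1,j=1] 2<4 → i++
[i=2,j=1] 3<4 → i++
[i=3,j=1] 7>4 → j++
[i=3,j=2] 7==7 emit → i++,j++
[i=4,j=3] 12>9 → j++
[i=4,j=4] 12<14 → i++
[i=5,j=4] 15>14 → j++
[i=5,j=5] 15<20 → i++
[i=6,j=5] 16<20 → i++
[i=7,j=5] 18<20 → i++
[i=8,j=5] 28>20 → j++
[i=8,j=6] 28>21 → j++
[i=8,j=7] 28>22 → j++
[i=8,j=8] 28>26 → j++
[i=8,j=9] 28>27 → j++
[i=8,j=10] 28<29 → i++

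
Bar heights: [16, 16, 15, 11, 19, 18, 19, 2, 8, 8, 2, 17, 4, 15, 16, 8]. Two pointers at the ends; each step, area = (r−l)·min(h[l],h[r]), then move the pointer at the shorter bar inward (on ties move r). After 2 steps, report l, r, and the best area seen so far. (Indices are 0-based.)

l=0, r=13, best area=224

[0,15] min(16,8)*15=120 best=120 * → r--
[0,14] min(16,16)*14=224 best=224 * → r--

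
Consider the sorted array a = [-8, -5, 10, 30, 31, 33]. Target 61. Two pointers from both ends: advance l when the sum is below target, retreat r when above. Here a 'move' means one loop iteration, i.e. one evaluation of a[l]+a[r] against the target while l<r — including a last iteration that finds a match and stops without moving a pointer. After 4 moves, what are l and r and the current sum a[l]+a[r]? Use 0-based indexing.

[0,5] -8+33=25 <61 → l++
[1,5] -5+33=28 <61 → l++
[2,5] 10+33=43 <61 → l++
[3,5] 30+33=63 >61 → r--

l=3, r=4, sum=61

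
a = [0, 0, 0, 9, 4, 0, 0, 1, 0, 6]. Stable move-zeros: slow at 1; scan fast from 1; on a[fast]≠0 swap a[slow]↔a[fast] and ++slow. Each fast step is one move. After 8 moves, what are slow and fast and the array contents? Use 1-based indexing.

slow=4, fast=9, a=[9, 4, 1, 0, 0, 0, 0, 0, 0, 6]

(s=1,f=1) a[fast]=0 → fast++
(s=1,f=2) a[fast]=0 → fast++
(s=1,f=3) a[fast]=0 → fast++
(s=1,f=4) a[fast]=9≠0 swap→a[1]=9 → slow++,fast++
(s=2,f=5) a[fast]=4≠0 swap→a[2]=4 → slow++,fast++
(s=3,f=6) a[fast]=0 → fast++
(s=3,f=7) a[fast]=0 → fast++
(s=3,f=8) a[fast]=1≠0 swap→a[3]=1 → slow++,fast++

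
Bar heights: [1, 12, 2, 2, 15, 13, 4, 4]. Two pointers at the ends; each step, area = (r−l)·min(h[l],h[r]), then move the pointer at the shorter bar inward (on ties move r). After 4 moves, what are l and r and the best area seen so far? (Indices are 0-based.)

[0,7] min(1,4)*7=7 best=7 * → l++
[1,7] min(12,4)*6=24 best=24 * → r--
[1,6] min(12,4)*5=20 best=24 → r--
[1,5] min(12,13)*4=48 best=48 * → l++

l=2, r=5, best area=48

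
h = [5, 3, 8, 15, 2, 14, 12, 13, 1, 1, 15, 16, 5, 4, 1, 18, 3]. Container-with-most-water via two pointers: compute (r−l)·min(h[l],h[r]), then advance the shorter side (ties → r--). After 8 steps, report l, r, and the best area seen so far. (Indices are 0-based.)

l=7, r=15, best area=180

[0,16] min(5,3)*16=48 best=48 * → r--
[0,15] min(5,18)*15=75 best=75 * → l++
[1,15] min(3,18)*14=42 best=75 → l++
[2,15] min(8,18)*13=104 best=104 * → l++
[3,15] min(15,18)*12=180 best=180 * → l++
[4,15] min(2,18)*11=22 best=180 → l++
[5,15] min(14,18)*10=140 best=180 → l++
[6,15] min(12,18)*9=108 best=180 → l++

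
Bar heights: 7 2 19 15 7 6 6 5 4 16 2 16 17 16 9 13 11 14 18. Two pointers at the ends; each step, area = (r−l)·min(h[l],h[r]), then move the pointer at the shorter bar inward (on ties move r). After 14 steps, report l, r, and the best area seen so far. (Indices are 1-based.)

l=3, r=7, best area=288

l=1 r=19: min(7,18)*18=126 best=126 *, l++
l=2 r=19: min(2,18)*17=34 best=126, l++
l=3 r=19: min(19,18)*16=288 best=288 *, r--
l=3 r=18: min(19,14)*15=210 best=288, r--
l=3 r=17: min(19,11)*14=154 best=288, r--
l=3 r=16: min(19,13)*13=169 best=288, r--
l=3 r=15: min(19,9)*12=108 best=288, r--
l=3 r=14: min(19,16)*11=176 best=288, r--
l=3 r=13: min(19,17)*10=170 best=288, r--
l=3 r=12: min(19,16)*9=144 best=288, r--
l=3 r=11: min(19,2)*8=16 best=288, r--
l=3 r=10: min(19,16)*7=112 best=288, r--
l=3 r=9: min(19,4)*6=24 best=288, r--
l=3 r=8: min(19,5)*5=25 best=288, r--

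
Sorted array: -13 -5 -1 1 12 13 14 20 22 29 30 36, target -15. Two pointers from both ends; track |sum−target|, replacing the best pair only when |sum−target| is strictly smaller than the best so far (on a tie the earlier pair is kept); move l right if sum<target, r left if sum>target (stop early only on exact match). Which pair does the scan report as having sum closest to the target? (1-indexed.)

pair (-13, -1) with sum -14 (|Δ|=1)

[1,12] -13+36=23 d=38 * → r--
[1,11] -13+30=17 d=32 * → r--
[1,10] -13+29=16 d=31 * → r--
[1,9] -13+22=9 d=24 * → r--
[1,8] -13+20=7 d=22 * → r--
[1,7] -13+14=1 d=16 * → r--
[1,6] -13+13=0 d=15 * → r--
[1,5] -13+12=-1 d=14 * → r--
[1,4] -13+1=-12 d=3 * → r--
[1,3] -13+-1=-14 d=1 * → r--
[1,2] -13+-5=-18 d=3 → l++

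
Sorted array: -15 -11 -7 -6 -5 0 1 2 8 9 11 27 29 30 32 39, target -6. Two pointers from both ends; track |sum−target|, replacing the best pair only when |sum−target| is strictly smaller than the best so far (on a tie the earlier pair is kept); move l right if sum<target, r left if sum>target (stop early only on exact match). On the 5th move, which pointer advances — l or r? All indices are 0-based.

l=0 r=15: -15+39=24 d=30 *, r--
l=0 r=14: -15+32=17 d=23 *, r--
l=0 r=13: -15+30=15 d=21 *, r--
l=0 r=12: -15+29=14 d=20 *, r--
l=0 r=11: -15+27=12 d=18 *, r--

r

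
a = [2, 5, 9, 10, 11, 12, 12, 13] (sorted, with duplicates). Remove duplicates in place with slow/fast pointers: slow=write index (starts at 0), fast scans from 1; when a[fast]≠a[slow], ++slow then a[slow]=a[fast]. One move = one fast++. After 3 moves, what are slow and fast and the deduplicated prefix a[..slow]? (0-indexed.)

slow=3, fast=4, prefix=[2, 5, 9, 10]

slow=0 fast=1: a[fast]=5≠a[slow]=2 write a[1]=5, slow++,fast++
slow=1 fast=2: a[fast]=9≠a[slow]=5 write a[2]=9, slow++,fast++
slow=2 fast=3: a[fast]=10≠a[slow]=9 write a[3]=10, slow++,fast++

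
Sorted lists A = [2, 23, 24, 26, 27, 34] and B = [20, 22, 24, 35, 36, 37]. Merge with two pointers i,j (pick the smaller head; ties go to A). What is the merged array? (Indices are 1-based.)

[2, 20, 22, 23, 24, 24, 26, 27, 34, 35, 36, 37]

[i=1,j=1] A[i]=2<=B[j]=20 take 2 → i++
[i=2,j=1] A[i]=23>B[j]=20 take 20 → j++
[i=2,j=2] A[i]=23>B[j]=22 take 22 → j++
[i=2,j=3] A[i]=23<=B[j]=24 take 23 → i++
[i=3,j=3] A[i]=24<=B[j]=24 take 24 → i++
[i=4,j=3] A[i]=26>B[j]=24 take 24 → j++
[i=4,j=4] A[i]=26<=B[j]=35 take 26 → i++
[i=5,j=4] A[i]=27<=B[j]=35 take 27 → i++
[i=6,j=4] A[i]=34<=B[j]=35 take 34 → i++
[i=7,j=4] A done, take B[j]=35 → j++
[i=7,j=5] A done, take B[j]=36 → j++
[i=7,j=6] A done, take B[j]=37 → j++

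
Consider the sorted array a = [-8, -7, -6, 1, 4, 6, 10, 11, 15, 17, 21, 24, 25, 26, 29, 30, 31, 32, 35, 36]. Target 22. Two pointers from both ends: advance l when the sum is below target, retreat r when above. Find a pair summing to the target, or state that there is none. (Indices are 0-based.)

(-8, 30)

[0,19] -8+36=28 >22 → r--
[0,18] -8+35=27 >22 → r--
[0,17] -8+32=24 >22 → r--
[0,16] -8+31=23 >22 → r--
[0,15] -8+30=22 → found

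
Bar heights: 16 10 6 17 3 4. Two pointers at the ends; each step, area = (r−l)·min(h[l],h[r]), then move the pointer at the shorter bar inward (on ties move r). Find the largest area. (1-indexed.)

max area = 48

l=1 r=6: min(16,4)*5=20 best=20 *, r--
l=1 r=5: min(16,3)*4=12 best=20, r--
l=1 r=4: min(16,17)*3=48 best=48 *, l++
l=2 r=4: min(10,17)*2=20 best=48, l++
l=3 r=4: min(6,17)*1=6 best=48, l++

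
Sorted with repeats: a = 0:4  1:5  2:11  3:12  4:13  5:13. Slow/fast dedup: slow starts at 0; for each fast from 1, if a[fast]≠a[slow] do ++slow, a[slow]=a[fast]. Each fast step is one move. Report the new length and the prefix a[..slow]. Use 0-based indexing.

length 5; prefix = [4, 5, 11, 12, 13]

slow=0 fast=1: a[fast]=5≠a[slow]=4 write a[1]=5, slow++,fast++
slow=1 fast=2: a[fast]=11≠a[slow]=5 write a[2]=11, slow++,fast++
slow=2 fast=3: a[fast]=12≠a[slow]=11 write a[3]=12, slow++,fast++
slow=3 fast=4: a[fast]=13≠a[slow]=12 write a[4]=13, slow++,fast++
slow=4 fast=5: a[fast]=13=a[slow] dup, fast++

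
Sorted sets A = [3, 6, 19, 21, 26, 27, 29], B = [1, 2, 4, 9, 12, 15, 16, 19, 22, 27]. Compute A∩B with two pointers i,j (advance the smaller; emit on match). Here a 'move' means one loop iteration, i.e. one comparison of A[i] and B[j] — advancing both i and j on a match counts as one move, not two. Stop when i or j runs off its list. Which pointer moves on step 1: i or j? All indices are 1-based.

[i=1,j=1] 3>1 → j++

j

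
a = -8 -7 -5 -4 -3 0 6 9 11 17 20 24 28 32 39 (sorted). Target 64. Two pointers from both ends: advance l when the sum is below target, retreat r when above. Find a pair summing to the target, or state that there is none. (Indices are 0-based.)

l=0 r=14: -8+39=31 <64, l++
l=1 r=14: -7+39=32 <64, l++
l=2 r=14: -5+39=34 <64, l++
l=3 r=14: -4+39=35 <64, l++
l=4 r=14: -3+39=36 <64, l++
l=5 r=14: 0+39=39 <64, l++
l=6 r=14: 6+39=45 <64, l++
l=7 r=14: 9+39=48 <64, l++
l=8 r=14: 11+39=50 <64, l++
l=9 r=14: 17+39=56 <64, l++
l=10 r=14: 20+39=59 <64, l++
l=11 r=14: 24+39=63 <64, l++
l=12 r=14: 28+39=67 >64, r--
l=12 r=13: 28+32=60 <64, l++

no pair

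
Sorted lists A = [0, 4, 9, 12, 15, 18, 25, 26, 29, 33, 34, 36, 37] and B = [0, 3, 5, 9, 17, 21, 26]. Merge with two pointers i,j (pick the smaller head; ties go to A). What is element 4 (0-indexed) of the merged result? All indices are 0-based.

merged[4] = 5

[i=0,j=0] A[i]=0<=B[j]=0 take 0 → i++
[i=1,j=0] A[i]=4>B[j]=0 take 0 → j++
[i=1,j=1] A[i]=4>B[j]=3 take 3 → j++
[i=1,j=2] A[i]=4<=B[j]=5 take 4 → i++
[i=2,j=2] A[i]=9>B[j]=5 take 5 → j++
[i=2,j=3] A[i]=9<=B[j]=9 take 9 → i++
[i=3,j=3] A[i]=12>B[j]=9 take 9 → j++
[i=3,j=4] A[i]=12<=B[j]=17 take 12 → i++
[i=4,j=4] A[i]=15<=B[j]=17 take 15 → i++
[i=5,j=4] A[i]=18>B[j]=17 take 17 → j++
[i=5,j=5] A[i]=18<=B[j]=21 take 18 → i++
[i=6,j=5] A[i]=25>B[j]=21 take 21 → j++
[i=6,j=6] A[i]=25<=B[j]=26 take 25 → i++
[i=7,j=6] A[i]=26<=B[j]=26 take 26 → i++
[i=8,j=6] A[i]=29>B[j]=26 take 26 → j++
[i=8,j=7] B done, take A[i]=29 → i++
[i=9,j=7] B done, take A[i]=33 → i++
[i=10,j=7] B done, take A[i]=34 → i++
[i=11,j=7] B done, take A[i]=36 → i++
[i=12,j=7] B done, take A[i]=37 → i++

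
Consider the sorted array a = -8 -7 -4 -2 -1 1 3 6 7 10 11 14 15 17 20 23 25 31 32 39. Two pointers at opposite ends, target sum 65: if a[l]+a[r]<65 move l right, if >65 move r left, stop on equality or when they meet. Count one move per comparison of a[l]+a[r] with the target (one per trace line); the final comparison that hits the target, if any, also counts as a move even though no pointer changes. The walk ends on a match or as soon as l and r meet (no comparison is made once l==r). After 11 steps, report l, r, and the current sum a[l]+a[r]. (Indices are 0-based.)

l=11, r=19, sum=53

[0,19] -8+39=31 <65 → l++
[1,19] -7+39=32 <65 → l++
[2,19] -4+39=35 <65 → l++
[3,19] -2+39=37 <65 → l++
[4,19] -1+39=38 <65 → l++
[5,19] 1+39=40 <65 → l++
[6,19] 3+39=42 <65 → l++
[7,19] 6+39=45 <65 → l++
[8,19] 7+39=46 <65 → l++
[9,19] 10+39=49 <65 → l++
[10,19] 11+39=50 <65 → l++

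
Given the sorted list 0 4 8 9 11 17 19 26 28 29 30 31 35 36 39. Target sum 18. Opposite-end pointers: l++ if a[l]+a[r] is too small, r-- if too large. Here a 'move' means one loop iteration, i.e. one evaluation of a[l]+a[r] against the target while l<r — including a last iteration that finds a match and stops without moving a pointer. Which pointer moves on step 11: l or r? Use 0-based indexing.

[0,14] 0+39=39 >18 → r--
[0,13] 0+36=36 >18 → r--
[0,12] 0+35=35 >18 → r--
[0,11] 0+31=31 >18 → r--
[0,10] 0+30=30 >18 → r--
[0,9] 0+29=29 >18 → r--
[0,8] 0+28=28 >18 → r--
[0,7] 0+26=26 >18 → r--
[0,6] 0+19=19 >18 → r--
[0,5] 0+17=17 <18 → l++
[1,5] 4+17=21 >18 → r--

r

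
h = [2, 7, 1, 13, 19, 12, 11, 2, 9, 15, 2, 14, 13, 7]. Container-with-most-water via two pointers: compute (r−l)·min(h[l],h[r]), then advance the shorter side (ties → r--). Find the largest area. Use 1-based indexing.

max area = 117

[1,14] min(2,7)*13=26 best=26 * → l++
[2,14] min(7,7)*12=84 best=84 * → r--
[2,13] min(7,13)*11=77 best=84 → l++
[3,13] min(1,13)*10=10 best=84 → l++
[4,13] min(13,13)*9=117 best=117 * → r--
[4,12] min(13,14)*8=104 best=117 → l++
[5,12] min(19,14)*7=98 best=117 → r--
[5,11] min(19,2)*6=12 best=117 → r--
[5,10] min(19,15)*5=75 best=117 → r--
[5,9] min(19,9)*4=36 best=117 → r--
[5,8] min(19,2)*3=6 best=117 → r--
[5,7] min(19,11)*2=22 best=117 → r--
[5,6] min(19,12)*1=12 best=117 → r--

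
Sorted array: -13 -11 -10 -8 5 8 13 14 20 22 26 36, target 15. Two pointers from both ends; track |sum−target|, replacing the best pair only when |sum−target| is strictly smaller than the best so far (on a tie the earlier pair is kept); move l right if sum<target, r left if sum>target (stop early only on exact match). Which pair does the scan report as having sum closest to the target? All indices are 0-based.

l=0 r=11: -13+36=23 d=8 *, r--
l=0 r=10: -13+26=13 d=2 *, l++
l=1 r=10: -11+26=15 d=0 *, stop

pair (-11, 26) with sum 15 (|Δ|=0)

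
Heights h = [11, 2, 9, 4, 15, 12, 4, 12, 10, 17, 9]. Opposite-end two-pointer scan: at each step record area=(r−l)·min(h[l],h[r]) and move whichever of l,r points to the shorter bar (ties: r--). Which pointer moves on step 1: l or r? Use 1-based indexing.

[1,11] min(11,9)*10=90 best=90 * → r--

r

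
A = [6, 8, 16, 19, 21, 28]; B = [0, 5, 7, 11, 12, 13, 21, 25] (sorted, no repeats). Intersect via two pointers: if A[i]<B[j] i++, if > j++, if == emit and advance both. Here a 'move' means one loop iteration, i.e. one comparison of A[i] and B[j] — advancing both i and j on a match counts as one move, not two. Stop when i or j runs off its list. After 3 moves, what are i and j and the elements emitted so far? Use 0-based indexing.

[i=0,j=0] 6>0 → j++
[i=0,j=1] 6>5 → j++
[i=0,j=2] 6<7 → i++

i=1, j=2, emitted=[]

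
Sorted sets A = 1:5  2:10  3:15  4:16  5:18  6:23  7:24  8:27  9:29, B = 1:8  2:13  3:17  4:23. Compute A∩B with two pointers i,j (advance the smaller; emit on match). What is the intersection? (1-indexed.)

intersection = [23]

i=1 j=1: 5<8, i++
i=2 j=1: 10>8, j++
i=2 j=2: 10<13, i++
i=3 j=2: 15>13, j++
i=3 j=3: 15<17, i++
i=4 j=3: 16<17, i++
i=5 j=3: 18>17, j++
i=5 j=4: 18<23, i++
i=6 j=4: 23==23 emit, i++,j++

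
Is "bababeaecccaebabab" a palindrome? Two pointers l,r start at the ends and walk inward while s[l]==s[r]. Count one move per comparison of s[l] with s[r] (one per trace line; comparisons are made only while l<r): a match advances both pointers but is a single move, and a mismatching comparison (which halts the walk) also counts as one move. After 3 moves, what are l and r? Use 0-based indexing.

l=3, r=14

[0,17] 'b'=='b' → l++,r--
[1,16] 'a'=='a' → l++,r--
[2,15] 'b'=='b' → l++,r--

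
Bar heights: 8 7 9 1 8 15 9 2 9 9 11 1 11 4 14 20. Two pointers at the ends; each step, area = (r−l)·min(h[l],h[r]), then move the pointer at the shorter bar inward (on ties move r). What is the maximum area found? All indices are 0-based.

max area = 150

[0,15] min(8,20)*15=120 best=120 * → l++
[1,15] min(7,20)*14=98 best=120 → l++
[2,15] min(9,20)*13=117 best=120 → l++
[3,15] min(1,20)*12=12 best=120 → l++
[4,15] min(8,20)*11=88 best=120 → l++
[5,15] min(15,20)*10=150 best=150 * → l++
[6,15] min(9,20)*9=81 best=150 → l++
[7,15] min(2,20)*8=16 best=150 → l++
[8,15] min(9,20)*7=63 best=150 → l++
[9,15] min(9,20)*6=54 best=150 → l++
[10,15] min(11,20)*5=55 best=150 → l++
[11,15] min(1,20)*4=4 best=150 → l++
[12,15] min(11,20)*3=33 best=150 → l++
[13,15] min(4,20)*2=8 best=150 → l++
[14,15] min(14,20)*1=14 best=150 → l++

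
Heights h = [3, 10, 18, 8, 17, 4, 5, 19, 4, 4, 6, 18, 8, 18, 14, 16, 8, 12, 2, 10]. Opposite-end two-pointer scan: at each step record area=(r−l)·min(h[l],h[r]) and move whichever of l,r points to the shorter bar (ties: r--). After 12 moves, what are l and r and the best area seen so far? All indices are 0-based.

l=2, r=9, best area=208

l=0 r=19: min(3,10)*19=57 best=57 *, l++
l=1 r=19: min(10,10)*18=180 best=180 *, r--
l=1 r=18: min(10,2)*17=34 best=180, r--
l=1 r=17: min(10,12)*16=160 best=180, l++
l=2 r=17: min(18,12)*15=180 best=180, r--
l=2 r=16: min(18,8)*14=112 best=180, r--
l=2 r=15: min(18,16)*13=208 best=208 *, r--
l=2 r=14: min(18,14)*12=168 best=208, r--
l=2 r=13: min(18,18)*11=198 best=208, r--
l=2 r=12: min(18,8)*10=80 best=208, r--
l=2 r=11: min(18,18)*9=162 best=208, r--
l=2 r=10: min(18,6)*8=48 best=208, r--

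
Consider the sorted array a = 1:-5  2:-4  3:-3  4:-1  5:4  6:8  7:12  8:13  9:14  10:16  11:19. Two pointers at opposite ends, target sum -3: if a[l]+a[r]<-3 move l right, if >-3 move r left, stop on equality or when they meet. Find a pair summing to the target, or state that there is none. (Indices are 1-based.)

l=1 r=11: -5+19=14 >-3, r--
l=1 r=10: -5+16=11 >-3, r--
l=1 r=9: -5+14=9 >-3, r--
l=1 r=8: -5+13=8 >-3, r--
l=1 r=7: -5+12=7 >-3, r--
l=1 r=6: -5+8=3 >-3, r--
l=1 r=5: -5+4=-1 >-3, r--
l=1 r=4: -5+-1=-6 <-3, l++
l=2 r=4: -4+-1=-5 <-3, l++
l=3 r=4: -3+-1=-4 <-3, l++

no pair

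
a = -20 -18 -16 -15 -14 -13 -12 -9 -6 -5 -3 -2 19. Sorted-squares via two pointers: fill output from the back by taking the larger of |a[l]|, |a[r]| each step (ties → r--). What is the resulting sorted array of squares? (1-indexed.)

[1,13] |-20|>|19| out[13]=400 → l++
[2,13] |-18|<=|19| out[12]=361 → r--
[2,12] |-18|>|-2| out[11]=324 → l++
[3,12] |-16|>|-2| out[10]=256 → l++
[4,12] |-15|>|-2| out[9]=225 → l++
[5,12] |-14|>|-2| out[8]=196 → l++
[6,12] |-13|>|-2| out[7]=169 → l++
[7,12] |-12|>|-2| out[6]=144 → l++
[8,12] |-9|>|-2| out[5]=81 → l++
[9,12] |-6|>|-2| out[4]=36 → l++
[10,12] |-5|>|-2| out[3]=25 → l++
[11,12] |-3|>|-2| out[2]=9 → l++
[12,12] |-2|<=|-2| out[1]=4 → r--

[4, 9, 25, 36, 81, 144, 169, 196, 225, 256, 324, 361, 400]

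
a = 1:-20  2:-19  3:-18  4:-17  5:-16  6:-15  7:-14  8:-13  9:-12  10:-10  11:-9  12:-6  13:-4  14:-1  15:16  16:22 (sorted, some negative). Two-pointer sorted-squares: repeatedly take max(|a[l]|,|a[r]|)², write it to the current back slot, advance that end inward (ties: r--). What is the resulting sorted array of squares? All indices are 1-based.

[1,16] |-20|<=|22| out[16]=484 → r--
[1,15] |-20|>|16| out[15]=400 → l++
[2,15] |-19|>|16| out[14]=361 → l++
[3,15] |-18|>|16| out[13]=324 → l++
[4,15] |-17|>|16| out[12]=289 → l++
[5,15] |-16|<=|16| out[11]=256 → r--
[5,14] |-16|>|-1| out[10]=256 → l++
[6,14] |-15|>|-1| out[9]=225 → l++
[7,14] |-14|>|-1| out[8]=196 → l++
[8,14] |-13|>|-1| out[7]=169 → l++
[9,14] |-12|>|-1| out[6]=144 → l++
[10,14] |-10|>|-1| out[5]=100 → l++
[11,14] |-9|>|-1| out[4]=81 → l++
[12,14] |-6|>|-1| out[3]=36 → l++
[13,14] |-4|>|-1| out[2]=16 → l++
[14,14] |-1|<=|-1| out[1]=1 → r--

[1, 16, 36, 81, 100, 144, 169, 196, 225, 256, 256, 289, 324, 361, 400, 484]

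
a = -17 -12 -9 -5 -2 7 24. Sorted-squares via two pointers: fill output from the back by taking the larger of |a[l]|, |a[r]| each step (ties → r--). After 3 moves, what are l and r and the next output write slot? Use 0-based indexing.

l=2, r=5, next write slot=3

l=0 r=6: |-17|<=|24| out[6]=576, r--
l=0 r=5: |-17|>|7| out[5]=289, l++
l=1 r=5: |-12|>|7| out[4]=144, l++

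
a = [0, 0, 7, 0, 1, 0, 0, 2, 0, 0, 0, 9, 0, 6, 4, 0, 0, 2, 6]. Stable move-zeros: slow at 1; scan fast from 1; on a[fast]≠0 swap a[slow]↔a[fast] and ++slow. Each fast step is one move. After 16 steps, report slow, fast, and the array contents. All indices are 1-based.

(s=1,f=1) a[fast]=0 → fast++
(s=1,f=2) a[fast]=0 → fast++
(s=1,f=3) a[fast]=7≠0 swap→a[1]=7 → slow++,fast++
(s=2,f=4) a[fast]=0 → fast++
(s=2,f=5) a[fast]=1≠0 swap→a[2]=1 → slow++,fast++
(s=3,f=6) a[fast]=0 → fast++
(s=3,f=7) a[fast]=0 → fast++
(s=3,f=8) a[fast]=2≠0 swap→a[3]=2 → slow++,fast++
(s=4,f=9) a[fast]=0 → fast++
(s=4,f=10) a[fast]=0 → fast++
(s=4,f=11) a[fast]=0 → fast++
(s=4,f=12) a[fast]=9≠0 swap→a[4]=9 → slow++,fast++
(s=5,f=13) a[fast]=0 → fast++
(s=5,f=14) a[fast]=6≠0 swap→a[5]=6 → slow++,fast++
(s=6,f=15) a[fast]=4≠0 swap→a[6]=4 → slow++,fast++
(s=7,f=16) a[fast]=0 → fast++

slow=7, fast=17, a=[7, 1, 2, 9, 6, 4, 0, 0, 0, 0, 0, 0, 0, 0, 0, 0, 0, 2, 6]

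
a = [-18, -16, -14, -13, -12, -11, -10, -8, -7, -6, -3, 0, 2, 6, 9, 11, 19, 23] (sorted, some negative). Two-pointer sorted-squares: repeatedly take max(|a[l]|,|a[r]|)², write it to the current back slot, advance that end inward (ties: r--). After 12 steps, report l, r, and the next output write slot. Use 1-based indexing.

[1,18] |-18|<=|23| out[18]=529 → r--
[1,17] |-18|<=|19| out[17]=361 → r--
[1,16] |-18|>|11| out[16]=324 → l++
[2,16] |-16|>|11| out[15]=256 → l++
[3,16] |-14|>|11| out[14]=196 → l++
[4,16] |-13|>|11| out[13]=169 → l++
[5,16] |-12|>|11| out[12]=144 → l++
[6,16] |-11|<=|11| out[11]=121 → r--
[6,15] |-11|>|9| out[10]=121 → l++
[7,15] |-10|>|9| out[9]=100 → l++
[8,15] |-8|<=|9| out[8]=81 → r--
[8,14] |-8|>|6| out[7]=64 → l++

l=9, r=14, next write slot=6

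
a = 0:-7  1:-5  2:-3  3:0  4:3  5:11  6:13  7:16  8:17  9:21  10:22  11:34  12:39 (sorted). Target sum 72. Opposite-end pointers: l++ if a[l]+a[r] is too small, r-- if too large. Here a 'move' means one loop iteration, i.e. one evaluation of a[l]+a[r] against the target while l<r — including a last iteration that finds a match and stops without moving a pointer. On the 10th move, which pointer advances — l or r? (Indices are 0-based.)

l

[0,12] -7+39=32 <72 → l++
[1,12] -5+39=34 <72 → l++
[2,12] -3+39=36 <72 → l++
[3,12] 0+39=39 <72 → l++
[4,12] 3+39=42 <72 → l++
[5,12] 11+39=50 <72 → l++
[6,12] 13+39=52 <72 → l++
[7,12] 16+39=55 <72 → l++
[8,12] 17+39=56 <72 → l++
[9,12] 21+39=60 <72 → l++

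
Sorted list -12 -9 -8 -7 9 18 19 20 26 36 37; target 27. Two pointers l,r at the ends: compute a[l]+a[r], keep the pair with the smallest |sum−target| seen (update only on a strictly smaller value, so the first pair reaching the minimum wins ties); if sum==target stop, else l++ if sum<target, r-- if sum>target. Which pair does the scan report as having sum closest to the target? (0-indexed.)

[0,10] -12+37=25 d=2 * → l++
[1,10] -9+37=28 d=1 * → r--
[1,9] -9+36=27 d=0 * → stop

pair (-9, 36) with sum 27 (|Δ|=0)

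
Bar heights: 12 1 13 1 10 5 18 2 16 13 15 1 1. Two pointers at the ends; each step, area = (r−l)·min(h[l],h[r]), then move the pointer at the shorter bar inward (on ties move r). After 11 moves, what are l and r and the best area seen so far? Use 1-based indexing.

l=1 r=13: min(12,1)*12=12 best=12 *, r--
l=1 r=12: min(12,1)*11=11 best=12, r--
l=1 r=11: min(12,15)*10=120 best=120 *, l++
l=2 r=11: min(1,15)*9=9 best=120, l++
l=3 r=11: min(13,15)*8=104 best=120, l++
l=4 r=11: min(1,15)*7=7 best=120, l++
l=5 r=11: min(10,15)*6=60 best=120, l++
l=6 r=11: min(5,15)*5=25 best=120, l++
l=7 r=11: min(18,15)*4=60 best=120, r--
l=7 r=10: min(18,13)*3=39 best=120, r--
l=7 r=9: min(18,16)*2=32 best=120, r--

l=7, r=8, best area=120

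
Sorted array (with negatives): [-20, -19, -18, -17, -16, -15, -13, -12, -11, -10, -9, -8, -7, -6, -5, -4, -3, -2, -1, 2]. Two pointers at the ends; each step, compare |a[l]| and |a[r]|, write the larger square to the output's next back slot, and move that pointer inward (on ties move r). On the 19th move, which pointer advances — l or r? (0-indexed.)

[0,19] |-20|>|2| out[19]=400 → l++
[1,19] |-19|>|2| out[18]=361 → l++
[2,19] |-18|>|2| out[17]=324 → l++
[3,19] |-17|>|2| out[16]=289 → l++
[4,19] |-16|>|2| out[15]=256 → l++
[5,19] |-15|>|2| out[14]=225 → l++
[6,19] |-13|>|2| out[13]=169 → l++
[7,19] |-12|>|2| out[12]=144 → l++
[8,19] |-11|>|2| out[11]=121 → l++
[9,19] |-10|>|2| out[10]=100 → l++
[10,19] |-9|>|2| out[9]=81 → l++
[11,19] |-8|>|2| out[8]=64 → l++
[12,19] |-7|>|2| out[7]=49 → l++
[13,19] |-6|>|2| out[6]=36 → l++
[14,19] |-5|>|2| out[5]=25 → l++
[15,19] |-4|>|2| out[4]=16 → l++
[16,19] |-3|>|2| out[3]=9 → l++
[17,19] |-2|<=|2| out[2]=4 → r--
[17,18] |-2|>|-1| out[1]=4 → l++

l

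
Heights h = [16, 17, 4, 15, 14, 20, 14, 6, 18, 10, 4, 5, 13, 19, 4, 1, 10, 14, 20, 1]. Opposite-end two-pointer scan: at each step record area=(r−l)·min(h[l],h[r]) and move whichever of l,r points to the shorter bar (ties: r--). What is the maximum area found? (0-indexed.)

max area = 289

l=0 r=19: min(16,1)*19=19 best=19 *, r--
l=0 r=18: min(16,20)*18=288 best=288 *, l++
l=1 r=18: min(17,20)*17=289 best=289 *, l++
l=2 r=18: min(4,20)*16=64 best=289, l++
l=3 r=18: min(15,20)*15=225 best=289, l++
l=4 r=18: min(14,20)*14=196 best=289, l++
l=5 r=18: min(20,20)*13=260 best=289, r--
l=5 r=17: min(20,14)*12=168 best=289, r--
l=5 r=16: min(20,10)*11=110 best=289, r--
l=5 r=15: min(20,1)*10=10 best=289, r--
l=5 r=14: min(20,4)*9=36 best=289, r--
l=5 r=13: min(20,19)*8=152 best=289, r--
l=5 r=12: min(20,13)*7=91 best=289, r--
l=5 r=11: min(20,5)*6=30 best=289, r--
l=5 r=10: min(20,4)*5=20 best=289, r--
l=5 r=9: min(20,10)*4=40 best=289, r--
l=5 r=8: min(20,18)*3=54 best=289, r--
l=5 r=7: min(20,6)*2=12 best=289, r--
l=5 r=6: min(20,14)*1=14 best=289, r--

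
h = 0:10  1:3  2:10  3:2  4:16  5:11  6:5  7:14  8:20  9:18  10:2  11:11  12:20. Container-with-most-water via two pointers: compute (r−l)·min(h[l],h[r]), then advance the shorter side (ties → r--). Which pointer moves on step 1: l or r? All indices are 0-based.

[0,12] min(10,20)*12=120 best=120 * → l++

l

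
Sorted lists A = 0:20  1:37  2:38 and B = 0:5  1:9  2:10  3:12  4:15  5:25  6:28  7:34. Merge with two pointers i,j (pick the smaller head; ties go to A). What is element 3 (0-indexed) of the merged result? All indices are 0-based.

merged[3] = 12

i=0 j=0: A[i]=20>B[j]=5 take 5, j++
i=0 j=1: A[i]=20>B[j]=9 take 9, j++
i=0 j=2: A[i]=20>B[j]=10 take 10, j++
i=0 j=3: A[i]=20>B[j]=12 take 12, j++
i=0 j=4: A[i]=20>B[j]=15 take 15, j++
i=0 j=5: A[i]=20<=B[j]=25 take 20, i++
i=1 j=5: A[i]=37>B[j]=25 take 25, j++
i=1 j=6: A[i]=37>B[j]=28 take 28, j++
i=1 j=7: A[i]=37>B[j]=34 take 34, j++
i=1 j=8: B done, take A[i]=37, i++
i=2 j=8: B done, take A[i]=38, i++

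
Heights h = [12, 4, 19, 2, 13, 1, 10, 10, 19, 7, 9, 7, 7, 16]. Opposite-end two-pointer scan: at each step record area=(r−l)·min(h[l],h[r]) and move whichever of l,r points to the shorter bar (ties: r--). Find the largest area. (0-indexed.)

l=0 r=13: min(12,16)*13=156 best=156 *, l++
l=1 r=13: min(4,16)*12=48 best=156, l++
l=2 r=13: min(19,16)*11=176 best=176 *, r--
l=2 r=12: min(19,7)*10=70 best=176, r--
l=2 r=11: min(19,7)*9=63 best=176, r--
l=2 r=10: min(19,9)*8=72 best=176, r--
l=2 r=9: min(19,7)*7=49 best=176, r--
l=2 r=8: min(19,19)*6=114 best=176, r--
l=2 r=7: min(19,10)*5=50 best=176, r--
l=2 r=6: min(19,10)*4=40 best=176, r--
l=2 r=5: min(19,1)*3=3 best=176, r--
l=2 r=4: min(19,13)*2=26 best=176, r--
l=2 r=3: min(19,2)*1=2 best=176, r--

max area = 176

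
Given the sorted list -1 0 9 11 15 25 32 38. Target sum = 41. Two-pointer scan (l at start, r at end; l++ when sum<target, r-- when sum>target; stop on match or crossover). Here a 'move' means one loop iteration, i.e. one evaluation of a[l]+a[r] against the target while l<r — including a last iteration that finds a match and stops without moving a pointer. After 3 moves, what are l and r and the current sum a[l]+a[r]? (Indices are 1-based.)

l=3, r=7, sum=41

[1,8] -1+38=37 <41 → l++
[2,8] 0+38=38 <41 → l++
[3,8] 9+38=47 >41 → r--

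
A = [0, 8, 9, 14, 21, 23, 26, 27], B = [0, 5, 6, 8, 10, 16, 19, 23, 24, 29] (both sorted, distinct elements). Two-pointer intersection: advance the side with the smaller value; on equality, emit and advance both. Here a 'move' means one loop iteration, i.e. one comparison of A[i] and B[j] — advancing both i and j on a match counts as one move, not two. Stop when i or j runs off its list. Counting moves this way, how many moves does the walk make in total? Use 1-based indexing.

[i=1,j=1] 0==0 emit → i++,j++
[i=2,j=2] 8>5 → j++
[i=2,j=3] 8>6 → j++
[i=2,j=4] 8==8 emit → i++,j++
[i=3,j=5] 9<10 → i++
[i=4,j=5] 14>10 → j++
[i=4,j=6] 14<16 → i++
[i=5,j=6] 21>16 → j++
[i=5,j=7] 21>19 → j++
[i=5,j=8] 21<23 → i++
[i=6,j=8] 23==23 emit → i++,j++
[i=7,j=9] 26>24 → j++
[i=7,j=10] 26<29 → i++
[i=8,j=10] 27<29 → i++

14 moves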